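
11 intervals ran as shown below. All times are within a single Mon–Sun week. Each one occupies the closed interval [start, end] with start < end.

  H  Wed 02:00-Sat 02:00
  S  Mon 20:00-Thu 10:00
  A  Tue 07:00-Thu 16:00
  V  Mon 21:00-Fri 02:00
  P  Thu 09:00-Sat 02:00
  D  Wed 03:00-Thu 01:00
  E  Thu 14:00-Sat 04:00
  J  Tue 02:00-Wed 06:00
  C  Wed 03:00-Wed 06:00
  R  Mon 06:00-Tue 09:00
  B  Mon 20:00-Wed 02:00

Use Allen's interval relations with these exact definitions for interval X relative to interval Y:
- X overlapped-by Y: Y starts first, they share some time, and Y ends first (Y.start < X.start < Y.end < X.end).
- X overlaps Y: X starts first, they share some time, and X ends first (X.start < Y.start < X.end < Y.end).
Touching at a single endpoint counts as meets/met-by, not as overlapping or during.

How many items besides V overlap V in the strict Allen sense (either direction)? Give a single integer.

6

Target V = [Mon 21:00, Fri 02:00].
A [Tue 07:00, Thu 16:00] → during → no.
B [Mon 20:00, Wed 02:00] → overlaps → counts.
C [Wed 03:00, Wed 06:00] → during → no.
D [Wed 03:00, Thu 01:00] → during → no.
E [Thu 14:00, Sat 04:00] → overlapped-by → counts.
H [Wed 02:00, Sat 02:00] → overlapped-by → counts.
J [Tue 02:00, Wed 06:00] → during → no.
P [Thu 09:00, Sat 02:00] → overlapped-by → counts.
R [Mon 06:00, Tue 09:00] → overlaps → counts.
S [Mon 20:00, Thu 10:00] → overlaps → counts.
Total: 6.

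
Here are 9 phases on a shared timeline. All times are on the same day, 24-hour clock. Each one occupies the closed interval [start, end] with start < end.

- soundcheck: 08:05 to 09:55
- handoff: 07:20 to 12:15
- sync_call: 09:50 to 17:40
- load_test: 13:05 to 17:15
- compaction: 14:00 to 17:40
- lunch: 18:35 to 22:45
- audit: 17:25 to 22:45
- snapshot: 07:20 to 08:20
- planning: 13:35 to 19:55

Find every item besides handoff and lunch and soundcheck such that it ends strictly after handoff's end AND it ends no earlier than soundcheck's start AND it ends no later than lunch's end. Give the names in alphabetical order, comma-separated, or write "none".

audit, compaction, load_test, planning, sync_call

Conditions: its end is strictly after handoff's end (X.end > 12:15) AND its end is no earlier than soundcheck's start (X.end >= 08:05) AND its end is no later than lunch's end (X.end <= 22:45).
audit: end 22:45 > 12:15? ✓; end 22:45 >= 08:05? ✓; end 22:45 <= 22:45? ✓ → yes.
compaction: end 17:40 > 12:15? ✓; end 17:40 >= 08:05? ✓; end 17:40 <= 22:45? ✓ → yes.
load_test: end 17:15 > 12:15? ✓; end 17:15 >= 08:05? ✓; end 17:15 <= 22:45? ✓ → yes.
planning: end 19:55 > 12:15? ✓; end 19:55 >= 08:05? ✓; end 19:55 <= 22:45? ✓ → yes.
snapshot: end 08:20 > 12:15? ✗; end 08:20 >= 08:05? ✓; end 08:20 <= 22:45? ✓ → no.
sync_call: end 17:40 > 12:15? ✓; end 17:40 >= 08:05? ✓; end 17:40 <= 22:45? ✓ → yes.
Result: audit, compaction, load_test, planning, sync_call.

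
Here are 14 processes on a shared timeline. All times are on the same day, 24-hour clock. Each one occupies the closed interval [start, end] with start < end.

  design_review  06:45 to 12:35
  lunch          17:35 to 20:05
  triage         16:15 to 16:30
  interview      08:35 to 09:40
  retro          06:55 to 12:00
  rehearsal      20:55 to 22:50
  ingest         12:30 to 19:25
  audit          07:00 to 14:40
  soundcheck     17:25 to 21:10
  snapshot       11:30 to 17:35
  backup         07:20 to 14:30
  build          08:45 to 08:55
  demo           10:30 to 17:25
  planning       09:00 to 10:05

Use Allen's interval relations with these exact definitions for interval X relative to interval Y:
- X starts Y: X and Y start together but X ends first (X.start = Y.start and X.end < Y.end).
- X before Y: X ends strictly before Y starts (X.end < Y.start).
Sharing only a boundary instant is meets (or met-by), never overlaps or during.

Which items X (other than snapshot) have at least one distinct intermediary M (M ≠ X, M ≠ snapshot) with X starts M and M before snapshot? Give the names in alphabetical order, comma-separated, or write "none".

Target snapshot = [11:30, 17:35].
Intermediaries M with M before snapshot: build, interview, planning.
Via build — items with X starts build: none.
Via interview — items with X starts interview: none.
Via planning — items with X starts planning: none.
Union: none.

none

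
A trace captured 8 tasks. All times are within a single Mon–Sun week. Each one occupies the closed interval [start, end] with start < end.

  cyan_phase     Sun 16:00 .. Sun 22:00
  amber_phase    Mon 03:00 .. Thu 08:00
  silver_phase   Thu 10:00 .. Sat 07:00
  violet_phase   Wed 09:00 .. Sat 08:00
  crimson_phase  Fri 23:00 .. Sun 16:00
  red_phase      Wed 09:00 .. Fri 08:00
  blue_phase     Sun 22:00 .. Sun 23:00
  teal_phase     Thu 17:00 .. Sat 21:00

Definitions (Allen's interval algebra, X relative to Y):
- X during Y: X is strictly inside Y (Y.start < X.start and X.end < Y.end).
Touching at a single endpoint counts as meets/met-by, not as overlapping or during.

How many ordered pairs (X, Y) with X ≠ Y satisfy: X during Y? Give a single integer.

1

Checking all 56 ordered pairs for relation 'during'; matching pairs in alphabetical order:
(silver_phase, violet_phase): silver_phase during violet_phase ✓
Count: 1.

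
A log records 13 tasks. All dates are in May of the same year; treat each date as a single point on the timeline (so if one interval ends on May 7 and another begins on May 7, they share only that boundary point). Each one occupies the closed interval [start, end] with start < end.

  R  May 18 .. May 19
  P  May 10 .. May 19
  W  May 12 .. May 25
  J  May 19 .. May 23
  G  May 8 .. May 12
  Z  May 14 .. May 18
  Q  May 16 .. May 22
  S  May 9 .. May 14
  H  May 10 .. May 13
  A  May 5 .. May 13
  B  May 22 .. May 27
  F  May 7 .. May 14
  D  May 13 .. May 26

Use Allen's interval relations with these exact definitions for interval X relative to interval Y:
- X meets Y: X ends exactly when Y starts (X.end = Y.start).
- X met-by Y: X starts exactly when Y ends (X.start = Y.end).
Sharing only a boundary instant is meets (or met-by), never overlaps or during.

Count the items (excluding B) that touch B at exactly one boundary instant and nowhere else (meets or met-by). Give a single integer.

1

Target B = [May 22, May 27].
A [May 5, May 13] → before → no.
D [May 13, May 26] → overlaps → no.
F [May 7, May 14] → before → no.
G [May 8, May 12] → before → no.
H [May 10, May 13] → before → no.
J [May 19, May 23] → overlaps → no.
P [May 10, May 19] → before → no.
Q [May 16, May 22] → meets → counts.
R [May 18, May 19] → before → no.
S [May 9, May 14] → before → no.
W [May 12, May 25] → overlaps → no.
Z [May 14, May 18] → before → no.
Total: 1.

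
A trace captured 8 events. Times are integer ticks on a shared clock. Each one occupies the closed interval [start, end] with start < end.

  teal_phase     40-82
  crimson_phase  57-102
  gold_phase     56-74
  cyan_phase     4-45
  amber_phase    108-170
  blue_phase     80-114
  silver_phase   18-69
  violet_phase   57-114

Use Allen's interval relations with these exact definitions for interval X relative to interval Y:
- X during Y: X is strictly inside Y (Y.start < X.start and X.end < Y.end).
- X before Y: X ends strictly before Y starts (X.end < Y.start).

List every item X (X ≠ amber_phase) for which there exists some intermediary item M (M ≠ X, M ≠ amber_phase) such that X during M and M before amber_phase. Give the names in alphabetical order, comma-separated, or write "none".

gold_phase

Target amber_phase = [108, 170].
Intermediaries M with M before amber_phase: crimson_phase, cyan_phase, gold_phase, silver_phase, teal_phase.
Via crimson_phase — items with X during crimson_phase: none.
Via cyan_phase — items with X during cyan_phase: none.
Via gold_phase — items with X during gold_phase: none.
Via silver_phase — items with X during silver_phase: none.
Via teal_phase — items with X during teal_phase: gold_phase.
Union: gold_phase.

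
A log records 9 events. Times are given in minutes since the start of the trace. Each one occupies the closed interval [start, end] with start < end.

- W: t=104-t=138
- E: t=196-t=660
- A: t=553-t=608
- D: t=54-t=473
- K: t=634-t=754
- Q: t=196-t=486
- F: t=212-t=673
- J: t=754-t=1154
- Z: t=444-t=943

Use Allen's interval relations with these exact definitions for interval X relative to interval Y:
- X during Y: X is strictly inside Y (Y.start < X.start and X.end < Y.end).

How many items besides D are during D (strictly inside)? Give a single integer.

Target D = [t=54, t=473].
A [t=553, t=608] → after → no.
E [t=196, t=660] → overlapped-by → no.
F [t=212, t=673] → overlapped-by → no.
J [t=754, t=1154] → after → no.
K [t=634, t=754] → after → no.
Q [t=196, t=486] → overlapped-by → no.
W [t=104, t=138] → during → counts.
Z [t=444, t=943] → overlapped-by → no.
Total: 1.

1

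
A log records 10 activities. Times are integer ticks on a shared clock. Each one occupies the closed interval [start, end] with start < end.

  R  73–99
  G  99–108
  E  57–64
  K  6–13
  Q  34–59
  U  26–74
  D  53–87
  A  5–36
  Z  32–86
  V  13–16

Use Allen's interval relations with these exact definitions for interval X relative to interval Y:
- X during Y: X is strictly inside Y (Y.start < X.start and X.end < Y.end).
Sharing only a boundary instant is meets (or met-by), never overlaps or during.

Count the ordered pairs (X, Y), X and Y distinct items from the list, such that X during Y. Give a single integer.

Checking all 90 ordered pairs for relation 'during'; matching pairs in alphabetical order:
(E, D): E during D ✓
(E, U): E during U ✓
(E, Z): E during Z ✓
(K, A): K during A ✓
(Q, U): Q during U ✓
(Q, Z): Q during Z ✓
(V, A): V during A ✓
Count: 7.

7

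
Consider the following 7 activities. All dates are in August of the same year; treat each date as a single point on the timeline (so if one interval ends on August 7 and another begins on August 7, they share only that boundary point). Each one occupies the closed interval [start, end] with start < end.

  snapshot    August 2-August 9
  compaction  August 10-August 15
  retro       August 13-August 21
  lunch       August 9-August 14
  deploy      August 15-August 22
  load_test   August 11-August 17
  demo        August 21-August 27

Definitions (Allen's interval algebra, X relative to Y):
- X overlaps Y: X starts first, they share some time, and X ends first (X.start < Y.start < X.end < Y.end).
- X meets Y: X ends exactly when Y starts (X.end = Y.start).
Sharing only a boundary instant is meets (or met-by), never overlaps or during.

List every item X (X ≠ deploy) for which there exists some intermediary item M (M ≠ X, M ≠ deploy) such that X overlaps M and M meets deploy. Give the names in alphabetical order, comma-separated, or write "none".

lunch

Target deploy = [August 15, August 22].
Intermediaries M with M meets deploy: compaction.
Via compaction — items with X overlaps compaction: lunch.
Union: lunch.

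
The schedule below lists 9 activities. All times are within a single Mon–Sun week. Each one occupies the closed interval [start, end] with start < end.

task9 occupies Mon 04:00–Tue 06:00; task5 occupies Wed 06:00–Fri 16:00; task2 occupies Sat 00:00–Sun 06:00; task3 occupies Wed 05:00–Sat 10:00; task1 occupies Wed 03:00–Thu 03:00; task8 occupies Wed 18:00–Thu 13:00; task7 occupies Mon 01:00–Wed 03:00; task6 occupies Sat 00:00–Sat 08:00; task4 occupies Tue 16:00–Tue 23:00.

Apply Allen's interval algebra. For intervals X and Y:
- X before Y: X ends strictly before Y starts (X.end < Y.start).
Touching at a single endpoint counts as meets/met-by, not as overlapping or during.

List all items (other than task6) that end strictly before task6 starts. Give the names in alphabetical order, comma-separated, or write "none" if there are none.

task1, task4, task5, task7, task8, task9

Target task6 = [Sat 00:00, Sat 08:00].
task1 [Wed 03:00, Thu 03:00] → before → yes.
task2 [Sat 00:00, Sun 06:00] → started-by → no.
task3 [Wed 05:00, Sat 10:00] → contains → no.
task4 [Tue 16:00, Tue 23:00] → before → yes.
task5 [Wed 06:00, Fri 16:00] → before → yes.
task7 [Mon 01:00, Wed 03:00] → before → yes.
task8 [Wed 18:00, Thu 13:00] → before → yes.
task9 [Mon 04:00, Tue 06:00] → before → yes.
Result: task1, task4, task5, task7, task8, task9.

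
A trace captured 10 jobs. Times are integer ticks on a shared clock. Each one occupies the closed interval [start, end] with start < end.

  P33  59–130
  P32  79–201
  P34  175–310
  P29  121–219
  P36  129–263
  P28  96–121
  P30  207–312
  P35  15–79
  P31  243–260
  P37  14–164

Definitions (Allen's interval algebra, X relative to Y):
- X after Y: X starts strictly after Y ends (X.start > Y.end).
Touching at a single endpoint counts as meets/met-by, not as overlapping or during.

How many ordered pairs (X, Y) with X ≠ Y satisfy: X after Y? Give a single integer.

Checking all 90 ordered pairs for relation 'after'; matching pairs in alphabetical order:
(P28, P35): P28 after P35 ✓
(P29, P35): P29 after P35 ✓
(P30, P28): P30 after P28 ✓
(P30, P32): P30 after P32 ✓
(P30, P33): P30 after P33 ✓
(P30, P35): P30 after P35 ✓
(P30, P37): P30 after P37 ✓
(P31, P28): P31 after P28 ✓
(P31, P29): P31 after P29 ✓
(P31, P32): P31 after P32 ✓
(P31, P33): P31 after P33 ✓
(P31, P35): P31 after P35 ✓
(P31, P37): P31 after P37 ✓
(P34, P28): P34 after P28 ✓
(P34, P33): P34 after P33 ✓
(P34, P35): P34 after P35 ✓
(P34, P37): P34 after P37 ✓
(P36, P28): P36 after P28 ✓
(P36, P35): P36 after P35 ✓
Count: 19.

19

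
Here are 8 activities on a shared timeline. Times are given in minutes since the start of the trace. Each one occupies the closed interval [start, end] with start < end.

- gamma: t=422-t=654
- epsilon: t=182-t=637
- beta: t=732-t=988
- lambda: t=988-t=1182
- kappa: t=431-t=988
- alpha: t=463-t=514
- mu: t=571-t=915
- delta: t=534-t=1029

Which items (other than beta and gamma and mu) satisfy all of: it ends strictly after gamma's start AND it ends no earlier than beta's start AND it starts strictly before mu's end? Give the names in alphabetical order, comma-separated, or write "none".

delta, kappa

Conditions: its end is strictly after gamma's start (X.end > t=422) AND its end is no earlier than beta's start (X.end >= t=732) AND its start is strictly before mu's end (X.start < t=915).
alpha: end t=514 > t=422? ✓; end t=514 >= t=732? ✗; start t=463 < t=915? ✓ → no.
delta: end t=1029 > t=422? ✓; end t=1029 >= t=732? ✓; start t=534 < t=915? ✓ → yes.
epsilon: end t=637 > t=422? ✓; end t=637 >= t=732? ✗; start t=182 < t=915? ✓ → no.
kappa: end t=988 > t=422? ✓; end t=988 >= t=732? ✓; start t=431 < t=915? ✓ → yes.
lambda: end t=1182 > t=422? ✓; end t=1182 >= t=732? ✓; start t=988 < t=915? ✗ → no.
Result: delta, kappa.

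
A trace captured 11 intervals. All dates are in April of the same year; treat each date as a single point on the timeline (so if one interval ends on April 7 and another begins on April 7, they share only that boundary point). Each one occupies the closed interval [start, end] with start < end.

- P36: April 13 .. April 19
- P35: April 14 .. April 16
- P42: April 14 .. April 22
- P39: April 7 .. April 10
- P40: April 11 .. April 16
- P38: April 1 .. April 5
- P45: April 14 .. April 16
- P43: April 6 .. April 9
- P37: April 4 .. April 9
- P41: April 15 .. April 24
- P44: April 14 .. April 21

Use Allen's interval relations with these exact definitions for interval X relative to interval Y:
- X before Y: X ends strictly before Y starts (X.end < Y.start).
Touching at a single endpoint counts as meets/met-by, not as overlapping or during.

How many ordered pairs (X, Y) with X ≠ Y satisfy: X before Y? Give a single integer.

Checking all 110 ordered pairs for relation 'before'; matching pairs in alphabetical order:
(P37, P35): P37 before P35 ✓
(P37, P36): P37 before P36 ✓
(P37, P40): P37 before P40 ✓
(P37, P41): P37 before P41 ✓
(P37, P42): P37 before P42 ✓
(P37, P44): P37 before P44 ✓
(P37, P45): P37 before P45 ✓
(P38, P35): P38 before P35 ✓
(P38, P36): P38 before P36 ✓
(P38, P39): P38 before P39 ✓
(P38, P40): P38 before P40 ✓
(P38, P41): P38 before P41 ✓
(P38, P42): P38 before P42 ✓
(P38, P43): P38 before P43 ✓
(P38, P44): P38 before P44 ✓
(P38, P45): P38 before P45 ✓
(P39, P35): P39 before P35 ✓
(P39, P36): P39 before P36 ✓
(P39, P40): P39 before P40 ✓
(P39, P41): P39 before P41 ✓
(P39, P42): P39 before P42 ✓
(P39, P44): P39 before P44 ✓
(P39, P45): P39 before P45 ✓
(P43, P35): P43 before P35 ✓
... plus 6 further pairs not listed.
Count: 30.

30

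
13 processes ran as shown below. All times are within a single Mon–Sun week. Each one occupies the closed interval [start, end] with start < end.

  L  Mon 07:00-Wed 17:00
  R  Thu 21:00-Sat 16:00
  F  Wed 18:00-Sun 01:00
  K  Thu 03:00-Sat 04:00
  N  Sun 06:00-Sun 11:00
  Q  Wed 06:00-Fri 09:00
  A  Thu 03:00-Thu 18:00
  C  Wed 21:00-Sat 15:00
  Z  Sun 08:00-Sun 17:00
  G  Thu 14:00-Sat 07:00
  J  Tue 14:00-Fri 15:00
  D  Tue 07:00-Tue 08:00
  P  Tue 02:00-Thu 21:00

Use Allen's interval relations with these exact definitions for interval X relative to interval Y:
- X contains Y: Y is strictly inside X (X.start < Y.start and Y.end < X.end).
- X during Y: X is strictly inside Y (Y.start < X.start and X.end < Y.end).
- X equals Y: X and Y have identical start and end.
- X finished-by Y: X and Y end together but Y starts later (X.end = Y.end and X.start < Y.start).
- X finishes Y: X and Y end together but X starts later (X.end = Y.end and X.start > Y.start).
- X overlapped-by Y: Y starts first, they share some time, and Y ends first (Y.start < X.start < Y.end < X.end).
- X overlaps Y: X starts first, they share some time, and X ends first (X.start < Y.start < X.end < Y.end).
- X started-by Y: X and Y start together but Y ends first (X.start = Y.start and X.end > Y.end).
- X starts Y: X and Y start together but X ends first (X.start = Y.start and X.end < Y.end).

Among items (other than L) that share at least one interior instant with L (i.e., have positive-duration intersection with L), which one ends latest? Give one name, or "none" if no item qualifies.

Target L = [Mon 07:00, Wed 17:00].
A [Thu 03:00, Thu 18:00] → after → excluded.
C [Wed 21:00, Sat 15:00] → after → excluded.
D [Tue 07:00, Tue 08:00] → during → candidate.
F [Wed 18:00, Sun 01:00] → after → excluded.
G [Thu 14:00, Sat 07:00] → after → excluded.
J [Tue 14:00, Fri 15:00] → overlapped-by → candidate.
K [Thu 03:00, Sat 04:00] → after → excluded.
N [Sun 06:00, Sun 11:00] → after → excluded.
P [Tue 02:00, Thu 21:00] → overlapped-by → candidate.
Q [Wed 06:00, Fri 09:00] → overlapped-by → candidate.
R [Thu 21:00, Sat 16:00] → after → excluded.
Z [Sun 08:00, Sun 17:00] → after → excluded.
Among candidates, latest end is Fri 15:00 → J.

J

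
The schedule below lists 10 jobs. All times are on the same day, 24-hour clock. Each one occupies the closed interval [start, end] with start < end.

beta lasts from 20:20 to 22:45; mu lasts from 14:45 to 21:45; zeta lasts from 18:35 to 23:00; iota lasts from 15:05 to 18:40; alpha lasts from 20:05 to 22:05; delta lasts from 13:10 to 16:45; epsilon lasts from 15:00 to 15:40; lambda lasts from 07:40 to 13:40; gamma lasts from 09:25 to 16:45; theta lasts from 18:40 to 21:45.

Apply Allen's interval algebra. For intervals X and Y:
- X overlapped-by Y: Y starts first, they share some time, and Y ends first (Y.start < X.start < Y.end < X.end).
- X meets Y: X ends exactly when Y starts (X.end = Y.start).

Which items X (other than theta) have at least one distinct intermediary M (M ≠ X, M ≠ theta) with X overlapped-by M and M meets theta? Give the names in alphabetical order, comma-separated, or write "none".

zeta

Target theta = [18:40, 21:45].
Intermediaries M with M meets theta: iota.
Via iota — items with X overlapped-by iota: zeta.
Union: zeta.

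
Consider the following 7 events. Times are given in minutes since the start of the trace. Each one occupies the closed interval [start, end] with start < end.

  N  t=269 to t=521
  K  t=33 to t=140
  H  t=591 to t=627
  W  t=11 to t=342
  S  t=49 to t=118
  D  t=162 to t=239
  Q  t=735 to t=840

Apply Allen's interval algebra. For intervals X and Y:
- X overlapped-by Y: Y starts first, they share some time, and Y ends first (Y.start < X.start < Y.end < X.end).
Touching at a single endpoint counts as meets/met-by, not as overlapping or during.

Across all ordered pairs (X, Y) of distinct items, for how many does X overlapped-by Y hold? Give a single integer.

Checking all 42 ordered pairs for relation 'overlapped-by'; matching pairs in alphabetical order:
(N, W): N overlapped-by W ✓
Count: 1.

1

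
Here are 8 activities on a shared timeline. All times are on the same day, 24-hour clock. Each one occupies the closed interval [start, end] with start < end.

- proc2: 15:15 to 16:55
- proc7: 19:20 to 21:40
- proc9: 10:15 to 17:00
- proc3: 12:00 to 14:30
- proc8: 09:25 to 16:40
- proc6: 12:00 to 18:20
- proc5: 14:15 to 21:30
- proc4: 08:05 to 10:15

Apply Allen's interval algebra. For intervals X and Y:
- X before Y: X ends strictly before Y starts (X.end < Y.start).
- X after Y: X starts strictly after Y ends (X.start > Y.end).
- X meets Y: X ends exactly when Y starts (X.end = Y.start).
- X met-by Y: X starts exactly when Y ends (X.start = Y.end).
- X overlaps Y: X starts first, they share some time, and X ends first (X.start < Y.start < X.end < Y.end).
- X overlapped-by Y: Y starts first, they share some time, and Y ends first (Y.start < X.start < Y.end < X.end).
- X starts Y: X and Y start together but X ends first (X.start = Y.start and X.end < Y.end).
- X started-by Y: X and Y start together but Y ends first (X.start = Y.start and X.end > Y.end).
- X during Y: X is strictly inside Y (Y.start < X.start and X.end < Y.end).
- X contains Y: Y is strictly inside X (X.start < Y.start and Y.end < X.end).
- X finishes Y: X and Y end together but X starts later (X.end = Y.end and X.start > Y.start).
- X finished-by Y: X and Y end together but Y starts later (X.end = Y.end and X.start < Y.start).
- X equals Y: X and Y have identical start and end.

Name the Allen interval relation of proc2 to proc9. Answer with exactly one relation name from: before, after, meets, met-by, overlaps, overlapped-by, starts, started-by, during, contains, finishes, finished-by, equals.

proc2 = [15:15, 16:55]; proc9 = [10:15, 17:00].
Compare endpoints: proc2.start > proc9.start, proc2.start < proc9.end, proc2.end > proc9.start, proc2.end < proc9.end.
That pattern is 'during'.

during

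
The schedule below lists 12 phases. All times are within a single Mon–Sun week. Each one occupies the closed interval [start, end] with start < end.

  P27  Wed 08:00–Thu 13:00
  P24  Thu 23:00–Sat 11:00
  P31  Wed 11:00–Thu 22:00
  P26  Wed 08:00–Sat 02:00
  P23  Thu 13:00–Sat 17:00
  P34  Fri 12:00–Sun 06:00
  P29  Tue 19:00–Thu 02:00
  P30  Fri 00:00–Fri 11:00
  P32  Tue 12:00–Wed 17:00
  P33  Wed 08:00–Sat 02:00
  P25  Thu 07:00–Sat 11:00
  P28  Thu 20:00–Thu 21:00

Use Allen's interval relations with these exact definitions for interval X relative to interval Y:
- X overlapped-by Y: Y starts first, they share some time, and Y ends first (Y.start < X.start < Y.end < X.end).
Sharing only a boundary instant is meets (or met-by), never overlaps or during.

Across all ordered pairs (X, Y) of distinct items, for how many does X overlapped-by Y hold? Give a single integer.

25

Checking all 132 ordered pairs for relation 'overlapped-by'; matching pairs in alphabetical order:
(P23, P25): P23 overlapped-by P25 ✓
(P23, P26): P23 overlapped-by P26 ✓
(P23, P31): P23 overlapped-by P31 ✓
(P23, P33): P23 overlapped-by P33 ✓
(P24, P26): P24 overlapped-by P26 ✓
(P24, P33): P24 overlapped-by P33 ✓
(P25, P26): P25 overlapped-by P26 ✓
(P25, P27): P25 overlapped-by P27 ✓
(P25, P31): P25 overlapped-by P31 ✓
(P25, P33): P25 overlapped-by P33 ✓
(P26, P29): P26 overlapped-by P29 ✓
(P26, P32): P26 overlapped-by P32 ✓
(P27, P29): P27 overlapped-by P29 ✓
(P27, P32): P27 overlapped-by P32 ✓
(P29, P32): P29 overlapped-by P32 ✓
(P31, P27): P31 overlapped-by P27 ✓
(P31, P29): P31 overlapped-by P29 ✓
(P31, P32): P31 overlapped-by P32 ✓
(P33, P29): P33 overlapped-by P29 ✓
(P33, P32): P33 overlapped-by P32 ✓
(P34, P23): P34 overlapped-by P23 ✓
(P34, P24): P34 overlapped-by P24 ✓
(P34, P25): P34 overlapped-by P25 ✓
(P34, P26): P34 overlapped-by P26 ✓
... plus 1 further pairs not listed.
Count: 25.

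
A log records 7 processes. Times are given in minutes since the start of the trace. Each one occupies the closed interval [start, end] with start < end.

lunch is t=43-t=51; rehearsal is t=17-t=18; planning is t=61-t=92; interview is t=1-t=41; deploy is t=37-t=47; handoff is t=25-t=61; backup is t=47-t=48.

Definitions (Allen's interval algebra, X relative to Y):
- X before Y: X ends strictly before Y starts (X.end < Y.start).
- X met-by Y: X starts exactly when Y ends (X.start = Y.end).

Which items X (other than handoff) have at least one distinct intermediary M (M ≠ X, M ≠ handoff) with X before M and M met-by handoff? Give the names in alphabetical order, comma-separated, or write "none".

Target handoff = [t=25, t=61].
Intermediaries M with M met-by handoff: planning.
Via planning — items with X before planning: backup, deploy, interview, lunch, rehearsal.
Union: backup, deploy, interview, lunch, rehearsal.

backup, deploy, interview, lunch, rehearsal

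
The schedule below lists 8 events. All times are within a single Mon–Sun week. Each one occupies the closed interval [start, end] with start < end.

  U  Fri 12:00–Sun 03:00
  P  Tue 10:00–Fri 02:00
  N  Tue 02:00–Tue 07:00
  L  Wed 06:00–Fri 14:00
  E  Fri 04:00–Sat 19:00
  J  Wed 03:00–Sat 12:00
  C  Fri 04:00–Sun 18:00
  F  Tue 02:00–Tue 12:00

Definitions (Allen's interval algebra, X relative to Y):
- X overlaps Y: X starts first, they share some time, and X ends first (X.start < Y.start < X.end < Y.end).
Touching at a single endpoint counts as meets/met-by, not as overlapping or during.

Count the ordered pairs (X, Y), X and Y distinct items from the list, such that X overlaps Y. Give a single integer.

Checking all 56 ordered pairs for relation 'overlaps'; matching pairs in alphabetical order:
(E, U): E overlaps U ✓
(F, P): F overlaps P ✓
(J, C): J overlaps C ✓
(J, E): J overlaps E ✓
(J, U): J overlaps U ✓
(L, C): L overlaps C ✓
(L, E): L overlaps E ✓
(L, U): L overlaps U ✓
(P, J): P overlaps J ✓
(P, L): P overlaps L ✓
Count: 10.

10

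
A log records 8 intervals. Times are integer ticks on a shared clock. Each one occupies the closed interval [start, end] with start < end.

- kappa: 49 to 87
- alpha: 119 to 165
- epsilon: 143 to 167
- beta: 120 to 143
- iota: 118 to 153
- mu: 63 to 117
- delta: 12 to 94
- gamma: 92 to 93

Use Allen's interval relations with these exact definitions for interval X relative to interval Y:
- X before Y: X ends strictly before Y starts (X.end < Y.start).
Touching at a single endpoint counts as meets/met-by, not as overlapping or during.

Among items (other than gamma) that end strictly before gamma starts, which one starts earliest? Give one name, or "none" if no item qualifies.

Target gamma = [92, 93].
alpha [119, 165] → after → excluded.
beta [120, 143] → after → excluded.
delta [12, 94] → contains → excluded.
epsilon [143, 167] → after → excluded.
iota [118, 153] → after → excluded.
kappa [49, 87] → before → candidate.
mu [63, 117] → contains → excluded.
Among candidates, earliest start is 49 → kappa.

kappa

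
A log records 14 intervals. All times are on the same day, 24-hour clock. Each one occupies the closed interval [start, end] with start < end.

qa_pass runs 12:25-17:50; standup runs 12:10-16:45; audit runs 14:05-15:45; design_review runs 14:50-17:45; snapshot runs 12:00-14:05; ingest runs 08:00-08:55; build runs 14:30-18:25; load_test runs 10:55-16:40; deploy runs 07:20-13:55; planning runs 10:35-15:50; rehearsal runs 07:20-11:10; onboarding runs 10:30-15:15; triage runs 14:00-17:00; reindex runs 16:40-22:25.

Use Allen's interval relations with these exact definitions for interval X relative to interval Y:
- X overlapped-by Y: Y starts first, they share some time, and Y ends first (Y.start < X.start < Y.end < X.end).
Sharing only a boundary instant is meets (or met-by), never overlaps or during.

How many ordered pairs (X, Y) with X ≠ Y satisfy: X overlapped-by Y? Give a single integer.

Checking all 182 ordered pairs for relation 'overlapped-by'; matching pairs in alphabetical order:
(audit, onboarding): audit overlapped-by onboarding ✓
(build, audit): build overlapped-by audit ✓
(build, load_test): build overlapped-by load_test ✓
(build, onboarding): build overlapped-by onboarding ✓
(build, planning): build overlapped-by planning ✓
(build, qa_pass): build overlapped-by qa_pass ✓
(build, standup): build overlapped-by standup ✓
(build, triage): build overlapped-by triage ✓
(design_review, audit): design_review overlapped-by audit ✓
(design_review, load_test): design_review overlapped-by load_test ✓
(design_review, onboarding): design_review overlapped-by onboarding ✓
(design_review, planning): design_review overlapped-by planning ✓
(design_review, standup): design_review overlapped-by standup ✓
(design_review, triage): design_review overlapped-by triage ✓
(load_test, deploy): load_test overlapped-by deploy ✓
(load_test, onboarding): load_test overlapped-by onboarding ✓
(load_test, planning): load_test overlapped-by planning ✓
(load_test, rehearsal): load_test overlapped-by rehearsal ✓
(onboarding, deploy): onboarding overlapped-by deploy ✓
(onboarding, rehearsal): onboarding overlapped-by rehearsal ✓
(planning, deploy): planning overlapped-by deploy ✓
(planning, onboarding): planning overlapped-by onboarding ✓
(planning, rehearsal): planning overlapped-by rehearsal ✓
(qa_pass, deploy): qa_pass overlapped-by deploy ✓
... plus 21 further pairs not listed.
Count: 45.

45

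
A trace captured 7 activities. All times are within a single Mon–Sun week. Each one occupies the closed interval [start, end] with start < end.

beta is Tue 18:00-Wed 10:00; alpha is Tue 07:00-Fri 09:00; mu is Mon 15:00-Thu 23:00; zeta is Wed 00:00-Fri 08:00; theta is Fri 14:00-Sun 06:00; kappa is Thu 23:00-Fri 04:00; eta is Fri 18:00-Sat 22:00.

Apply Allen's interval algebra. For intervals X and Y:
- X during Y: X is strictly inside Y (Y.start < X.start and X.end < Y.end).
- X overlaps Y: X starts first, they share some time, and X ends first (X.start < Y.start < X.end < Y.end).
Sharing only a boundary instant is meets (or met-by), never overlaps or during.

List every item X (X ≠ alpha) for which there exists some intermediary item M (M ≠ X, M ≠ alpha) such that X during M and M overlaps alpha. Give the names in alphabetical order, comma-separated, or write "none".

Target alpha = [Tue 07:00, Fri 09:00].
Intermediaries M with M overlaps alpha: mu.
Via mu — items with X during mu: beta.
Union: beta.

beta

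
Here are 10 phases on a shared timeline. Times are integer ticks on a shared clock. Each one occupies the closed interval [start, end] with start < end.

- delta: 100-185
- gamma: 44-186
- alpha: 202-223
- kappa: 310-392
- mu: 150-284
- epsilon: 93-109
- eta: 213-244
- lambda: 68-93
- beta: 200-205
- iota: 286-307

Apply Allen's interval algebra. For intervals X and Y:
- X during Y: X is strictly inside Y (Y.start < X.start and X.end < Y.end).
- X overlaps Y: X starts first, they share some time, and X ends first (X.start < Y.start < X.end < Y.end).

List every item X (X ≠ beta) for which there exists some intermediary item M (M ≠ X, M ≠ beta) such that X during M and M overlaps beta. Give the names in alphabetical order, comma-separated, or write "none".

Target beta = [200, 205].
Intermediaries M with M overlaps beta: none.
Union: none.

none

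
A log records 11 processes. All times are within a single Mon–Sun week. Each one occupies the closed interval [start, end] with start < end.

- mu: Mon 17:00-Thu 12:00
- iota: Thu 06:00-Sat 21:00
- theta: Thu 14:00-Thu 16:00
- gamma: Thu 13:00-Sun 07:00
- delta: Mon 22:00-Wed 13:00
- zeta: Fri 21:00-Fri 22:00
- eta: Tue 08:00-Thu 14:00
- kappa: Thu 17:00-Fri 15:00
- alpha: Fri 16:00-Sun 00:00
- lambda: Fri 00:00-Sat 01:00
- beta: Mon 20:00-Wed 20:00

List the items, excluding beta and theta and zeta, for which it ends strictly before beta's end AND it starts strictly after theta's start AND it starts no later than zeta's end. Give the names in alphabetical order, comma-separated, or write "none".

Conditions: its end is strictly before beta's end (X.end < Wed 20:00) AND its start is strictly after theta's start (X.start > Thu 14:00) AND its start is no later than zeta's end (X.start <= Fri 22:00).
alpha: end Sun 00:00 < Wed 20:00? ✗; start Fri 16:00 > Thu 14:00? ✓; start Fri 16:00 <= Fri 22:00? ✓ → no.
delta: end Wed 13:00 < Wed 20:00? ✓; start Mon 22:00 > Thu 14:00? ✗; start Mon 22:00 <= Fri 22:00? ✓ → no.
eta: end Thu 14:00 < Wed 20:00? ✗; start Tue 08:00 > Thu 14:00? ✗; start Tue 08:00 <= Fri 22:00? ✓ → no.
gamma: end Sun 07:00 < Wed 20:00? ✗; start Thu 13:00 > Thu 14:00? ✗; start Thu 13:00 <= Fri 22:00? ✓ → no.
iota: end Sat 21:00 < Wed 20:00? ✗; start Thu 06:00 > Thu 14:00? ✗; start Thu 06:00 <= Fri 22:00? ✓ → no.
kappa: end Fri 15:00 < Wed 20:00? ✗; start Thu 17:00 > Thu 14:00? ✓; start Thu 17:00 <= Fri 22:00? ✓ → no.
lambda: end Sat 01:00 < Wed 20:00? ✗; start Fri 00:00 > Thu 14:00? ✓; start Fri 00:00 <= Fri 22:00? ✓ → no.
mu: end Thu 12:00 < Wed 20:00? ✗; start Mon 17:00 > Thu 14:00? ✗; start Mon 17:00 <= Fri 22:00? ✓ → no.
Result: none.

none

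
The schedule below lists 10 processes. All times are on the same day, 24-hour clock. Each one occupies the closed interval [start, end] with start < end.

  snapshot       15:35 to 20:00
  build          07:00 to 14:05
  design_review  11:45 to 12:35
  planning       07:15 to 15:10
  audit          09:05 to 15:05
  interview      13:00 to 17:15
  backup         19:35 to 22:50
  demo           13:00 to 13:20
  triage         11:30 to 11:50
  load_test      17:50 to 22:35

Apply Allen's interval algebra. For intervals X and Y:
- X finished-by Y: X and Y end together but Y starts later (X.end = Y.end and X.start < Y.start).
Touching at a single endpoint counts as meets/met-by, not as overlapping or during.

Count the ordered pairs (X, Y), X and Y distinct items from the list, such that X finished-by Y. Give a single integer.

Checking all 90 ordered pairs for relation 'finished-by'; matching pairs in alphabetical order:
No pair satisfies it.
Count: 0.

0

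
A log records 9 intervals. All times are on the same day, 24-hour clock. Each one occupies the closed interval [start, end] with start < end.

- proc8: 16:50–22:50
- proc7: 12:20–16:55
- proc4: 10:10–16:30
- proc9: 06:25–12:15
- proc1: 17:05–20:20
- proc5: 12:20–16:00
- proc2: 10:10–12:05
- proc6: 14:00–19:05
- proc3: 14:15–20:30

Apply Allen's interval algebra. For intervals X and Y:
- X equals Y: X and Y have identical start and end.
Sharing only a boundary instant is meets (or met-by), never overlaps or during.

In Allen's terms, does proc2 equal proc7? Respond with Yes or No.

No

proc2 = [10:10, 12:05], proc7 = [12:20, 16:55].
Actual relation of proc2 to proc7: before.
Asked whether 'equals' holds → No.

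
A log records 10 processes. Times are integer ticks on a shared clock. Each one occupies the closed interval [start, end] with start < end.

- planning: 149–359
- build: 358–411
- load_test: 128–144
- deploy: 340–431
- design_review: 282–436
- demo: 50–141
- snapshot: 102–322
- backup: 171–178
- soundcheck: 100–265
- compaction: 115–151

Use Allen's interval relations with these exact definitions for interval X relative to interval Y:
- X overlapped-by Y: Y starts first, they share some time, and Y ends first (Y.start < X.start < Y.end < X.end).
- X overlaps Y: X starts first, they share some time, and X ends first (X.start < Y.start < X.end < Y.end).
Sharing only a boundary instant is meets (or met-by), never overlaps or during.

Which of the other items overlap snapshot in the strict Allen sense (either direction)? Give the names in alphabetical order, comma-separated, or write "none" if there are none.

Target snapshot = [102, 322].
backup [171, 178] → during → no.
build [358, 411] → after → no.
compaction [115, 151] → during → no.
demo [50, 141] → overlaps → yes.
deploy [340, 431] → after → no.
design_review [282, 436] → overlapped-by → yes.
load_test [128, 144] → during → no.
planning [149, 359] → overlapped-by → yes.
soundcheck [100, 265] → overlaps → yes.
Result: demo, design_review, planning, soundcheck.

demo, design_review, planning, soundcheck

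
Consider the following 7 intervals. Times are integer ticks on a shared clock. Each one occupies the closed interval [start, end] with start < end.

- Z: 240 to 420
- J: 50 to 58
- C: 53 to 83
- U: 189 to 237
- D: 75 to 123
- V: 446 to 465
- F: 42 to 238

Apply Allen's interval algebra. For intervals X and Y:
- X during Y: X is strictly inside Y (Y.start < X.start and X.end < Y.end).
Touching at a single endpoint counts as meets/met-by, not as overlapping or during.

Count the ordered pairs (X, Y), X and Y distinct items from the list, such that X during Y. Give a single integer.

Checking all 42 ordered pairs for relation 'during'; matching pairs in alphabetical order:
(C, F): C during F ✓
(D, F): D during F ✓
(J, F): J during F ✓
(U, F): U during F ✓
Count: 4.

4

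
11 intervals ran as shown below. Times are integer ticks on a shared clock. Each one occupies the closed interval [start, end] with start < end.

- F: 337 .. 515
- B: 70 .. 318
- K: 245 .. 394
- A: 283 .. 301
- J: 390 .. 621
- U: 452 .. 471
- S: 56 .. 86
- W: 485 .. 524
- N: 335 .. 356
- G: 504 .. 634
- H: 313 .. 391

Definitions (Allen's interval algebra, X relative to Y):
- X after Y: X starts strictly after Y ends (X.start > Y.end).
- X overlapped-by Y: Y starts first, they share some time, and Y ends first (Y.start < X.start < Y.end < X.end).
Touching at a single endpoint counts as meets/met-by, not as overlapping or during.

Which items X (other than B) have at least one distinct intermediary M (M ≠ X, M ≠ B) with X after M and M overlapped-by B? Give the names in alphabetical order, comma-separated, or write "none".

G, U, W

Target B = [70, 318].
Intermediaries M with M overlapped-by B: H, K.
Via H — items with X after H: G, U, W.
Via K — items with X after K: G, U, W.
Union: G, U, W.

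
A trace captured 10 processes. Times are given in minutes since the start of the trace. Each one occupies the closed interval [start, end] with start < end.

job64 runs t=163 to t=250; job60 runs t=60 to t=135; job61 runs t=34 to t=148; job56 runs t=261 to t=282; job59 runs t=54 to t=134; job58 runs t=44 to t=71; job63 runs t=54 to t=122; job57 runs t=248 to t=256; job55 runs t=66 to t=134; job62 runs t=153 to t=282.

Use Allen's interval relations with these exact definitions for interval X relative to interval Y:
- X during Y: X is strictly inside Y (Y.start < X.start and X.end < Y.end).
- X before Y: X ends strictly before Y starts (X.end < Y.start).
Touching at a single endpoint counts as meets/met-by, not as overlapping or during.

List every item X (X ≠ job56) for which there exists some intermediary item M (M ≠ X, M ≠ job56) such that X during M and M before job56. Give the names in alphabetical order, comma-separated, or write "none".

job55, job58, job59, job60, job63

Target job56 = [t=261, t=282].
Intermediaries M with M before job56: job55, job57, job58, job59, job60, job61, job63, job64.
Via job55 — items with X during job55: none.
Via job57 — items with X during job57: none.
Via job58 — items with X during job58: none.
Via job59 — items with X during job59: none.
Via job60 — items with X during job60: job55.
Via job61 — items with X during job61: job55, job58, job59, job60, job63.
Via job63 — items with X during job63: none.
Via job64 — items with X during job64: none.
Union: job55, job58, job59, job60, job63.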